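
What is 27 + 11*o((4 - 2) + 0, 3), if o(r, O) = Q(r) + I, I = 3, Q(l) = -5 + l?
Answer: 27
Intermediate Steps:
o(r, O) = -2 + r (o(r, O) = (-5 + r) + 3 = -2 + r)
27 + 11*o((4 - 2) + 0, 3) = 27 + 11*(-2 + ((4 - 2) + 0)) = 27 + 11*(-2 + (2 + 0)) = 27 + 11*(-2 + 2) = 27 + 11*0 = 27 + 0 = 27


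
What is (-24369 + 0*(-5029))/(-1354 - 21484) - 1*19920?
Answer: -454908591/22838 ≈ -19919.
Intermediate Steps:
(-24369 + 0*(-5029))/(-1354 - 21484) - 1*19920 = (-24369 + 0)/(-22838) - 19920 = -24369*(-1/22838) - 19920 = 24369/22838 - 19920 = -454908591/22838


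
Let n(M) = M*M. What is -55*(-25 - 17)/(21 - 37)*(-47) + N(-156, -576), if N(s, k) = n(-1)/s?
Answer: 2117113/312 ≈ 6785.6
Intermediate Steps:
n(M) = M**2
N(s, k) = 1/s (N(s, k) = (-1)**2/s = 1/s)
-55*(-25 - 17)/(21 - 37)*(-47) + N(-156, -576) = -55*(-25 - 17)/(21 - 37)*(-47) + 1/(-156) = -(-2310)/(-16)*(-47) - 1/156 = -(-2310)*(-1)/16*(-47) - 1/156 = -55*21/8*(-47) - 1/156 = -1155/8*(-47) - 1/156 = 54285/8 - 1/156 = 2117113/312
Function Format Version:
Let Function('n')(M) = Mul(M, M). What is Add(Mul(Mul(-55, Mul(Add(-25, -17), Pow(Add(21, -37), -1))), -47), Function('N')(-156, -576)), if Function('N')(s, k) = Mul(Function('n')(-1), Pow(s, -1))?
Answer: Rational(2117113, 312) ≈ 6785.6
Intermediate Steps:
Function('n')(M) = Pow(M, 2)
Function('N')(s, k) = Pow(s, -1) (Function('N')(s, k) = Mul(Pow(-1, 2), Pow(s, -1)) = Mul(1, Pow(s, -1)) = Pow(s, -1))
Add(Mul(Mul(-55, Mul(Add(-25, -17), Pow(Add(21, -37), -1))), -47), Function('N')(-156, -576)) = Add(Mul(Mul(-55, Mul(Add(-25, -17), Pow(Add(21, -37), -1))), -47), Pow(-156, -1)) = Add(Mul(Mul(-55, Mul(-42, Pow(-16, -1))), -47), Rational(-1, 156)) = Add(Mul(Mul(-55, Mul(-42, Rational(-1, 16))), -47), Rational(-1, 156)) = Add(Mul(Mul(-55, Rational(21, 8)), -47), Rational(-1, 156)) = Add(Mul(Rational(-1155, 8), -47), Rational(-1, 156)) = Add(Rational(54285, 8), Rational(-1, 156)) = Rational(2117113, 312)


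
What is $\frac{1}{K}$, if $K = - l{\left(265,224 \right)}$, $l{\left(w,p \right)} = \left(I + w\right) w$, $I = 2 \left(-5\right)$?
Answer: $- \frac{1}{67575} \approx -1.4798 \cdot 10^{-5}$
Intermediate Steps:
$I = -10$
$l{\left(w,p \right)} = w \left(-10 + w\right)$ ($l{\left(w,p \right)} = \left(-10 + w\right) w = w \left(-10 + w\right)$)
$K = -67575$ ($K = - 265 \left(-10 + 265\right) = - 265 \cdot 255 = \left(-1\right) 67575 = -67575$)
$\frac{1}{K} = \frac{1}{-67575} = - \frac{1}{67575}$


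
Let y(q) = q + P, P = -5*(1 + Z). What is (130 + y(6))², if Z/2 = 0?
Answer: 17161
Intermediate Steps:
Z = 0 (Z = 2*0 = 0)
P = -5 (P = -5*(1 + 0) = -5*1 = -5)
y(q) = -5 + q (y(q) = q - 5 = -5 + q)
(130 + y(6))² = (130 + (-5 + 6))² = (130 + 1)² = 131² = 17161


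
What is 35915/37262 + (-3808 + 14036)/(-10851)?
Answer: 8597929/404329962 ≈ 0.021265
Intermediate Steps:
35915/37262 + (-3808 + 14036)/(-10851) = 35915*(1/37262) + 10228*(-1/10851) = 35915/37262 - 10228/10851 = 8597929/404329962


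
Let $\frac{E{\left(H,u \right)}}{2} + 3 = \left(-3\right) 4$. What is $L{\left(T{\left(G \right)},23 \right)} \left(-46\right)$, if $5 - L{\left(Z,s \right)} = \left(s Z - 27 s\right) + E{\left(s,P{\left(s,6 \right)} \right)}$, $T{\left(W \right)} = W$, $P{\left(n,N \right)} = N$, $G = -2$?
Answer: $-32292$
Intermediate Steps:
$E{\left(H,u \right)} = -30$ ($E{\left(H,u \right)} = -6 + 2 \left(\left(-3\right) 4\right) = -6 + 2 \left(-12\right) = -6 - 24 = -30$)
$L{\left(Z,s \right)} = 35 + 27 s - Z s$ ($L{\left(Z,s \right)} = 5 - \left(\left(s Z - 27 s\right) - 30\right) = 5 - \left(\left(Z s - 27 s\right) - 30\right) = 5 - \left(\left(- 27 s + Z s\right) - 30\right) = 5 - \left(-30 - 27 s + Z s\right) = 5 + \left(30 + 27 s - Z s\right) = 35 + 27 s - Z s$)
$L{\left(T{\left(G \right)},23 \right)} \left(-46\right) = \left(35 + 27 \cdot 23 - \left(-2\right) 23\right) \left(-46\right) = \left(35 + 621 + 46\right) \left(-46\right) = 702 \left(-46\right) = -32292$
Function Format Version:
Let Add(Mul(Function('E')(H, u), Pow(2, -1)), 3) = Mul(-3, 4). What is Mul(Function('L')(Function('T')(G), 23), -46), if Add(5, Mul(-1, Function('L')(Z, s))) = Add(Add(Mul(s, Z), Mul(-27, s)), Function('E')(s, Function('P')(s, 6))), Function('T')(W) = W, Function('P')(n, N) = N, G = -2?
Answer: -32292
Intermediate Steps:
Function('E')(H, u) = -30 (Function('E')(H, u) = Add(-6, Mul(2, Mul(-3, 4))) = Add(-6, Mul(2, -12)) = Add(-6, -24) = -30)
Function('L')(Z, s) = Add(35, Mul(27, s), Mul(-1, Z, s)) (Function('L')(Z, s) = Add(5, Mul(-1, Add(Add(Mul(s, Z), Mul(-27, s)), -30))) = Add(5, Mul(-1, Add(Add(Mul(Z, s), Mul(-27, s)), -30))) = Add(5, Mul(-1, Add(Add(Mul(-27, s), Mul(Z, s)), -30))) = Add(5, Mul(-1, Add(-30, Mul(-27, s), Mul(Z, s)))) = Add(5, Add(30, Mul(27, s), Mul(-1, Z, s))) = Add(35, Mul(27, s), Mul(-1, Z, s)))
Mul(Function('L')(Function('T')(G), 23), -46) = Mul(Add(35, Mul(27, 23), Mul(-1, -2, 23)), -46) = Mul(Add(35, 621, 46), -46) = Mul(702, -46) = -32292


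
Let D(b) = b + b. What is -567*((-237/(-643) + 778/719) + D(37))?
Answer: -19778159205/462317 ≈ -42781.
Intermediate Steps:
D(b) = 2*b
-567*((-237/(-643) + 778/719) + D(37)) = -567*((-237/(-643) + 778/719) + 2*37) = -567*((-237*(-1/643) + 778*(1/719)) + 74) = -567*((237/643 + 778/719) + 74) = -567*(670657/462317 + 74) = -567*34882115/462317 = -19778159205/462317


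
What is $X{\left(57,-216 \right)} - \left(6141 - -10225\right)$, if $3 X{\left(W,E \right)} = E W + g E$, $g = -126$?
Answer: $-11398$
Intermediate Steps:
$X{\left(W,E \right)} = - 42 E + \frac{E W}{3}$ ($X{\left(W,E \right)} = \frac{E W - 126 E}{3} = \frac{- 126 E + E W}{3} = - 42 E + \frac{E W}{3}$)
$X{\left(57,-216 \right)} - \left(6141 - -10225\right) = \frac{1}{3} \left(-216\right) \left(-126 + 57\right) - \left(6141 - -10225\right) = \frac{1}{3} \left(-216\right) \left(-69\right) - \left(6141 + 10225\right) = 4968 - 16366 = -11398$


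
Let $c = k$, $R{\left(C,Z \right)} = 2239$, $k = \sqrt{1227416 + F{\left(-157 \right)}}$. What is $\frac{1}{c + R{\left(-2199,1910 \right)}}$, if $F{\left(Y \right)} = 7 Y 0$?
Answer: $\frac{2239}{3785705} - \frac{2 \sqrt{306854}}{3785705} \approx 0.00029879$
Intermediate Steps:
$F{\left(Y \right)} = 0$
$k = 2 \sqrt{306854}$ ($k = \sqrt{1227416 + 0} = \sqrt{1227416} = 2 \sqrt{306854} \approx 1107.9$)
$c = 2 \sqrt{306854} \approx 1107.9$
$\frac{1}{c + R{\left(-2199,1910 \right)}} = \frac{1}{2 \sqrt{306854} + 2239} = \frac{1}{2239 + 2 \sqrt{306854}}$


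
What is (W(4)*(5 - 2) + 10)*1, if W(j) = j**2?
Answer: 58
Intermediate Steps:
(W(4)*(5 - 2) + 10)*1 = (4**2*(5 - 2) + 10)*1 = (16*3 + 10)*1 = (48 + 10)*1 = 58*1 = 58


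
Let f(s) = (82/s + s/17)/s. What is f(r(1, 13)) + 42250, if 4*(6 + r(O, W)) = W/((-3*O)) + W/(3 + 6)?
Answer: 10516364547/248897 ≈ 42252.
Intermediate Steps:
r(O, W) = -6 + W/36 - W/(12*O) (r(O, W) = -6 + (W/((-3*O)) + W/(3 + 6))/4 = -6 + (W*(-1/(3*O)) + W/9)/4 = -6 + (-W/(3*O) + W*(⅑))/4 = -6 + (-W/(3*O) + W/9)/4 = -6 + (W/9 - W/(3*O))/4 = -6 + (W/36 - W/(12*O)) = -6 + W/36 - W/(12*O))
f(s) = (82/s + s/17)/s (f(s) = (82/s + s*(1/17))/s = (82/s + s/17)/s)
f(r(1, 13)) + 42250 = (1/17 + 82/(-6 + (1/36)*13 - 1/12*13/1)²) + 42250 = (1/17 + 82/(-6 + 13/36 - 1/12*13*1)²) + 42250 = (1/17 + 82/(-6 + 13/36 - 13/12)²) + 42250 = (1/17 + 82/(-121/18)²) + 42250 = (1/17 + 82*(324/14641)) + 42250 = (1/17 + 26568/14641) + 42250 = 466297/248897 + 42250 = 10516364547/248897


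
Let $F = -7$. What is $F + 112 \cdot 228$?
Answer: $25529$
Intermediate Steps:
$F + 112 \cdot 228 = -7 + 112 \cdot 228 = -7 + 25536 = 25529$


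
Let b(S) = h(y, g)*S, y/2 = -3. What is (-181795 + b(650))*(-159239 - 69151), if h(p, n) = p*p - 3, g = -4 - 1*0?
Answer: 36621194550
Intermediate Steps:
y = -6 (y = 2*(-3) = -6)
g = -4 (g = -4 + 0 = -4)
h(p, n) = -3 + p**2 (h(p, n) = p**2 - 3 = -3 + p**2)
b(S) = 33*S (b(S) = (-3 + (-6)**2)*S = (-3 + 36)*S = 33*S)
(-181795 + b(650))*(-159239 - 69151) = (-181795 + 33*650)*(-159239 - 69151) = (-181795 + 21450)*(-228390) = -160345*(-228390) = 36621194550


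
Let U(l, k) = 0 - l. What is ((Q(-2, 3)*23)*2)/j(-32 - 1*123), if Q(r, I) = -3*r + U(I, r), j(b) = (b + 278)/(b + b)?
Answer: -14260/41 ≈ -347.80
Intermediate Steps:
U(l, k) = -l
j(b) = (278 + b)/(2*b) (j(b) = (278 + b)/((2*b)) = (278 + b)*(1/(2*b)) = (278 + b)/(2*b))
Q(r, I) = -I - 3*r (Q(r, I) = -3*r - I = -I - 3*r)
((Q(-2, 3)*23)*2)/j(-32 - 1*123) = (((-1*3 - 3*(-2))*23)*2)/(((278 + (-32 - 1*123))/(2*(-32 - 1*123)))) = (((-3 + 6)*23)*2)/(((278 + (-32 - 123))/(2*(-32 - 123)))) = ((3*23)*2)/(((1/2)*(278 - 155)/(-155))) = (69*2)/(((1/2)*(-1/155)*123)) = 138/(-123/310) = 138*(-310/123) = -14260/41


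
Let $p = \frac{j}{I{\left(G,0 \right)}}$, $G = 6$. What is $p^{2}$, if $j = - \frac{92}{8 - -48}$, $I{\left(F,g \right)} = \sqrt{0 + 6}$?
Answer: $\frac{529}{1176} \approx 0.44983$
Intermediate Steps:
$I{\left(F,g \right)} = \sqrt{6}$
$j = - \frac{23}{14}$ ($j = - \frac{92}{8 + 48} = - \frac{92}{56} = \left(-92\right) \frac{1}{56} = - \frac{23}{14} \approx -1.6429$)
$p = - \frac{23 \sqrt{6}}{84}$ ($p = - \frac{23}{14 \sqrt{6}} = - \frac{23 \frac{\sqrt{6}}{6}}{14} = - \frac{23 \sqrt{6}}{84} \approx -0.67069$)
$p^{2} = \left(- \frac{23 \sqrt{6}}{84}\right)^{2} = \frac{529}{1176}$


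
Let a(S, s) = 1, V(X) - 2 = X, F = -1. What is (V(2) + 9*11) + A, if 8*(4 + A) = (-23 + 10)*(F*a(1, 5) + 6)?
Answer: 727/8 ≈ 90.875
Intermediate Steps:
V(X) = 2 + X
A = -97/8 (A = -4 + ((-23 + 10)*(-1*1 + 6))/8 = -4 + (-13*(-1 + 6))/8 = -4 + (-13*5)/8 = -4 + (1/8)*(-65) = -4 - 65/8 = -97/8 ≈ -12.125)
(V(2) + 9*11) + A = ((2 + 2) + 9*11) - 97/8 = (4 + 99) - 97/8 = 103 - 97/8 = 727/8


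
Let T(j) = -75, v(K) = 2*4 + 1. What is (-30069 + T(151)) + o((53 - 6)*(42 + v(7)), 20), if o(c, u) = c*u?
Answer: 17796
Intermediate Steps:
v(K) = 9 (v(K) = 8 + 1 = 9)
(-30069 + T(151)) + o((53 - 6)*(42 + v(7)), 20) = (-30069 - 75) + ((53 - 6)*(42 + 9))*20 = -30144 + (47*51)*20 = -30144 + 2397*20 = -30144 + 47940 = 17796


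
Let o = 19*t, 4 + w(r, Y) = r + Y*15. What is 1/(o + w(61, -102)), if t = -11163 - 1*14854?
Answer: -1/495796 ≈ -2.0170e-6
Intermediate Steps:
t = -26017 (t = -11163 - 14854 = -26017)
w(r, Y) = -4 + r + 15*Y (w(r, Y) = -4 + (r + Y*15) = -4 + (r + 15*Y) = -4 + r + 15*Y)
o = -494323 (o = 19*(-26017) = -494323)
1/(o + w(61, -102)) = 1/(-494323 + (-4 + 61 + 15*(-102))) = 1/(-494323 + (-4 + 61 - 1530)) = 1/(-494323 - 1473) = 1/(-495796) = -1/495796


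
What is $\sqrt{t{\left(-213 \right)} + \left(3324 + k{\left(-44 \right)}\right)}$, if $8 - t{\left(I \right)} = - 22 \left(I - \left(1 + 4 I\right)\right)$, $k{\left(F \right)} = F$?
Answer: $2 \sqrt{4331} \approx 131.62$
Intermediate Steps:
$t{\left(I \right)} = -14 - 66 I$ ($t{\left(I \right)} = 8 - - 22 \left(I - \left(1 + 4 I\right)\right) = 8 - - 22 \left(-1 - 3 I\right) = 8 - \left(22 + 66 I\right) = -14 - 66 I$)
$\sqrt{t{\left(-213 \right)} + \left(3324 + k{\left(-44 \right)}\right)} = \sqrt{\left(-14 - -14058\right) + \left(3324 - 44\right)} = \sqrt{\left(-14 + 14058\right) + 3280} = \sqrt{14044 + 3280} = \sqrt{17324} = 2 \sqrt{4331}$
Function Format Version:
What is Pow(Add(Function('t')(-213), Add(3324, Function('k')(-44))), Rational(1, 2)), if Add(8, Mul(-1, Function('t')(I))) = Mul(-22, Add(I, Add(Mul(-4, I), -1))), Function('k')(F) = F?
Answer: Mul(2, Pow(4331, Rational(1, 2))) ≈ 131.62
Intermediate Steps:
Function('t')(I) = Add(-14, Mul(-66, I)) (Function('t')(I) = Add(8, Mul(-1, Mul(-22, Add(I, Add(Mul(-4, I), -1))))) = Add(8, Mul(-1, Mul(-22, Add(I, Add(-1, Mul(-4, I)))))) = Add(8, Mul(-1, Mul(-22, Add(-1, Mul(-3, I))))) = Add(8, Mul(-1, Add(22, Mul(66, I)))) = Add(8, Add(-22, Mul(-66, I))) = Add(-14, Mul(-66, I)))
Pow(Add(Function('t')(-213), Add(3324, Function('k')(-44))), Rational(1, 2)) = Pow(Add(Add(-14, Mul(-66, -213)), Add(3324, -44)), Rational(1, 2)) = Pow(Add(Add(-14, 14058), 3280), Rational(1, 2)) = Pow(Add(14044, 3280), Rational(1, 2)) = Pow(17324, Rational(1, 2)) = Mul(2, Pow(4331, Rational(1, 2)))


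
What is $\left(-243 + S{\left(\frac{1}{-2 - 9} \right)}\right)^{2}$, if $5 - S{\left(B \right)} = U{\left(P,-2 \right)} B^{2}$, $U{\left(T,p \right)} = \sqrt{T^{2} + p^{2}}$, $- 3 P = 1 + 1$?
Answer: $\frac{7463923276}{131769} + \frac{952 \sqrt{10}}{363} \approx 56652.0$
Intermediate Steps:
$P = - \frac{2}{3}$ ($P = - \frac{1 + 1}{3} = \left(- \frac{1}{3}\right) 2 = - \frac{2}{3} \approx -0.66667$)
$S{\left(B \right)} = 5 - \frac{2 \sqrt{10} B^{2}}{3}$ ($S{\left(B \right)} = 5 - \sqrt{\left(- \frac{2}{3}\right)^{2} + \left(-2\right)^{2}} B^{2} = 5 - \sqrt{\frac{4}{9} + 4} B^{2} = 5 - \sqrt{\frac{40}{9}} B^{2} = 5 - \frac{2 \sqrt{10}}{3} B^{2} = 5 - \frac{2 \sqrt{10} B^{2}}{3}$)
$\left(-243 + S{\left(\frac{1}{-2 - 9} \right)}\right)^{2} = \left(-243 + \left(5 - \frac{2 \sqrt{10} \left(\frac{1}{-2 - 9}\right)^{2}}{3}\right)\right)^{2} = \left(-243 + \left(5 - \frac{2 \sqrt{10} \left(\frac{1}{-11}\right)^{2}}{3}\right)\right)^{2} = \left(-243 + \left(5 - \frac{2 \sqrt{10} \left(- \frac{1}{11}\right)^{2}}{3}\right)\right)^{2} = \left(-243 + \left(5 - \frac{2}{3} \sqrt{10} \cdot \frac{1}{121}\right)\right)^{2} = \left(-243 + \left(5 - \frac{2 \sqrt{10}}{363}\right)\right)^{2} = \left(-238 - \frac{2 \sqrt{10}}{363}\right)^{2}$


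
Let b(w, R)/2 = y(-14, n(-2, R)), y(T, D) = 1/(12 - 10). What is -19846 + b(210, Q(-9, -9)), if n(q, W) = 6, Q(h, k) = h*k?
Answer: -19845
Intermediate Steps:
y(T, D) = ½ (y(T, D) = 1/2 = ½)
b(w, R) = 1 (b(w, R) = 2*(½) = 1)
-19846 + b(210, Q(-9, -9)) = -19846 + 1 = -19845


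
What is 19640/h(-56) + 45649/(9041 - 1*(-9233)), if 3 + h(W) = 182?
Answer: 367072531/3271046 ≈ 112.22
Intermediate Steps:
h(W) = 179 (h(W) = -3 + 182 = 179)
19640/h(-56) + 45649/(9041 - 1*(-9233)) = 19640/179 + 45649/(9041 - 1*(-9233)) = 19640*(1/179) + 45649/(9041 + 9233) = 19640/179 + 45649/18274 = 367072531/3271046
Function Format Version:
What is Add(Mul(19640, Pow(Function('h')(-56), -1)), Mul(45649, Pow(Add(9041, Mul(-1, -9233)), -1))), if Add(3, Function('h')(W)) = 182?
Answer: Rational(367072531, 3271046) ≈ 112.22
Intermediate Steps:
Function('h')(W) = 179 (Function('h')(W) = Add(-3, 182) = 179)
Add(Mul(19640, Pow(Function('h')(-56), -1)), Mul(45649, Pow(Add(9041, Mul(-1, -9233)), -1))) = Add(Mul(19640, Pow(179, -1)), Mul(45649, Pow(Add(9041, Mul(-1, -9233)), -1))) = Add(Mul(19640, Rational(1, 179)), Mul(45649, Pow(Add(9041, 9233), -1))) = Add(Rational(19640, 179), Mul(45649, Pow(18274, -1))) = Add(Rational(19640, 179), Mul(45649, Rational(1, 18274))) = Add(Rational(19640, 179), Rational(45649, 18274)) = Rational(367072531, 3271046)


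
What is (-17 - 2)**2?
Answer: 361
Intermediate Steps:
(-17 - 2)**2 = (-19)**2 = 361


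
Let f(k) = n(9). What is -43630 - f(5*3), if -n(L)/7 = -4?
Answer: -43658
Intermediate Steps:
n(L) = 28 (n(L) = -7*(-4) = 28)
f(k) = 28
-43630 - f(5*3) = -43630 - 1*28 = -43630 - 28 = -43658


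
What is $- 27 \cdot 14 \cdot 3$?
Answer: $-1134$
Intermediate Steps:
$- 27 \cdot 14 \cdot 3 = - 378 \cdot 3 = \left(-1\right) 1134 = -1134$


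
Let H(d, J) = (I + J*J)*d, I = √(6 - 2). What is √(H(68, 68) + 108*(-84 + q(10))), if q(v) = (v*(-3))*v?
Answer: 6*√7586 ≈ 522.59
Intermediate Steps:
I = 2 (I = √4 = 2)
q(v) = -3*v² (q(v) = (-3*v)*v = -3*v²)
H(d, J) = d*(2 + J²) (H(d, J) = (2 + J*J)*d = (2 + J²)*d = d*(2 + J²))
√(H(68, 68) + 108*(-84 + q(10))) = √(68*(2 + 68²) + 108*(-84 - 3*10²)) = √(68*(2 + 4624) + 108*(-84 - 3*100)) = √(68*4626 + 108*(-84 - 300)) = √(314568 + 108*(-384)) = √(314568 - 41472) = √273096 = 6*√7586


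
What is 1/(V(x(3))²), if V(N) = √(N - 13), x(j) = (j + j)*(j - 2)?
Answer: -⅐ ≈ -0.14286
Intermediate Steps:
x(j) = 2*j*(-2 + j) (x(j) = (2*j)*(-2 + j) = 2*j*(-2 + j))
V(N) = √(-13 + N)
1/(V(x(3))²) = 1/((√(-13 + 2*3*(-2 + 3)))²) = 1/((√(-13 + 2*3*1))²) = 1/((√(-13 + 6))²) = 1/((√(-7))²) = 1/((I*√7)²) = 1/(-7) = -⅐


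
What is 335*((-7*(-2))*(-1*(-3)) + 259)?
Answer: 100835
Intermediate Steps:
335*((-7*(-2))*(-1*(-3)) + 259) = 335*(14*3 + 259) = 335*(42 + 259) = 335*301 = 100835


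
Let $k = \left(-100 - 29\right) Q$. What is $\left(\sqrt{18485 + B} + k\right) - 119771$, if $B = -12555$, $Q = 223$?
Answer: $-148538 + \sqrt{5930} \approx -1.4846 \cdot 10^{5}$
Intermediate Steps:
$k = -28767$ ($k = \left(-100 - 29\right) 223 = \left(-129\right) 223 = -28767$)
$\left(\sqrt{18485 + B} + k\right) - 119771 = \left(\sqrt{18485 - 12555} - 28767\right) - 119771 = \left(\sqrt{5930} - 28767\right) - 119771 = \left(-28767 + \sqrt{5930}\right) - 119771 = -148538 + \sqrt{5930}$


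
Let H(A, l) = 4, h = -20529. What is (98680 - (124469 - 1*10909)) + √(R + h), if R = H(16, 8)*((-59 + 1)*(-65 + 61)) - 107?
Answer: -14880 + 2*I*√4927 ≈ -14880.0 + 140.39*I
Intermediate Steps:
R = 821 (R = 4*((-59 + 1)*(-65 + 61)) - 107 = 4*(-58*(-4)) - 107 = 4*232 - 107 = 928 - 107 = 821)
(98680 - (124469 - 1*10909)) + √(R + h) = (98680 - (124469 - 1*10909)) + √(821 - 20529) = (98680 - (124469 - 10909)) + √(-19708) = (98680 - 1*113560) + 2*I*√4927 = (98680 - 113560) + 2*I*√4927 = -14880 + 2*I*√4927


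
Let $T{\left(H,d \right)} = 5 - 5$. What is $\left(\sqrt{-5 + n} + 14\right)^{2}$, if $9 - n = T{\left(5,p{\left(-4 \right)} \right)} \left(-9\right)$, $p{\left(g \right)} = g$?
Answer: $256$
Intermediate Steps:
$T{\left(H,d \right)} = 0$
$n = 9$ ($n = 9 - 0 \left(-9\right) = 9 - 0 = 9 + 0 = 9$)
$\left(\sqrt{-5 + n} + 14\right)^{2} = \left(\sqrt{-5 + 9} + 14\right)^{2} = \left(\sqrt{4} + 14\right)^{2} = \left(2 + 14\right)^{2} = 16^{2} = 256$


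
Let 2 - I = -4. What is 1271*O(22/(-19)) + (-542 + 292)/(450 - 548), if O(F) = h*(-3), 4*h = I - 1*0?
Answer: -560261/98 ≈ -5716.9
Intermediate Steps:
I = 6 (I = 2 - 1*(-4) = 2 + 4 = 6)
h = 3/2 (h = (6 - 1*0)/4 = (6 + 0)/4 = (¼)*6 = 3/2 ≈ 1.5000)
O(F) = -9/2 (O(F) = (3/2)*(-3) = -9/2)
1271*O(22/(-19)) + (-542 + 292)/(450 - 548) = 1271*(-9/2) + (-542 + 292)/(450 - 548) = -11439/2 - 250/(-98) = -11439/2 - 250*(-1/98) = -11439/2 + 125/49 = -560261/98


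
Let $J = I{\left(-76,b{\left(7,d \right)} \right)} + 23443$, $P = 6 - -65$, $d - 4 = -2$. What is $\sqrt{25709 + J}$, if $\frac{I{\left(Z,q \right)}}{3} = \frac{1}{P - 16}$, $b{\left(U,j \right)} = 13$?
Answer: $\frac{\sqrt{148684965}}{55} \approx 221.7$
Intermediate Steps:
$d = 2$ ($d = 4 - 2 = 2$)
$P = 71$ ($P = 6 + 65 = 71$)
$I{\left(Z,q \right)} = \frac{3}{55}$ ($I{\left(Z,q \right)} = \frac{3}{71 - 16} = \frac{3}{55}$)
$J = \frac{1289368}{55}$ ($J = \frac{3}{55} + 23443 = \frac{1289368}{55} \approx 23443.0$)
$\sqrt{25709 + J} = \sqrt{25709 + \frac{1289368}{55}} = \sqrt{\frac{2703363}{55}} = \frac{\sqrt{148684965}}{55}$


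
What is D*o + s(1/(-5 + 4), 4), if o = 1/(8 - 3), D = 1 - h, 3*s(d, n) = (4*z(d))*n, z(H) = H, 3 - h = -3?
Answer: -19/3 ≈ -6.3333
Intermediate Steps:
h = 6 (h = 3 - 1*(-3) = 3 + 3 = 6)
s(d, n) = 4*d*n/3 (s(d, n) = ((4*d)*n)/3 = (4*d*n)/3 = 4*d*n/3)
D = -5 (D = 1 - 1*6 = 1 - 6 = -5)
o = 1/5 ≈ 0.20000
D*o + s(1/(-5 + 4), 4) = -5*1/5 + (4/3)*4/(-5 + 4) = -1 + (4/3)*4/(-1) = -1 + (4/3)*(-1)*4 = -1 - 16/3 = -19/3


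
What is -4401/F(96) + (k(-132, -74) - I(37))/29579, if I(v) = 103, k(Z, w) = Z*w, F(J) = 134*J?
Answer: -1948873/126834752 ≈ -0.015365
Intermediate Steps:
-4401/F(96) + (k(-132, -74) - I(37))/29579 = -4401/(134*96) + (-132*(-74) - 1*103)/29579 = -4401/12864 + (9768 - 103)*(1/29579) = -4401*1/12864 + 9665*(1/29579) = -1467/4288 + 9665/29579 = -1948873/126834752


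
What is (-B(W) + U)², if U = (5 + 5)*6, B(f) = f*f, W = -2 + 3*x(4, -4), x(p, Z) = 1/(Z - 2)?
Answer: 46225/16 ≈ 2889.1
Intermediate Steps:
x(p, Z) = 1/(-2 + Z)
W = -5/2 (W = -2 + 3/(-2 - 4) = -2 + 3/(-6) = -2 + 3*(-⅙) = -2 - ½ = -5/2 ≈ -2.5000)
B(f) = f²
U = 60 (U = 10*6 = 60)
(-B(W) + U)² = (-(-5/2)² + 60)² = (-1*25/4 + 60)² = (-25/4 + 60)² = (215/4)² = 46225/16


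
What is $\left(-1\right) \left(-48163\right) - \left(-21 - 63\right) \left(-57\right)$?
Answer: $43375$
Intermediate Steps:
$\left(-1\right) \left(-48163\right) - \left(-21 - 63\right) \left(-57\right) = 48163 - \left(-84\right) \left(-57\right) = 48163 - 4788 = 43375$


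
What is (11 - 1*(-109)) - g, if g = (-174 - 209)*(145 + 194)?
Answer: 129957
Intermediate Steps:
g = -129837 (g = -383*339 = -129837)
(11 - 1*(-109)) - g = (11 - 1*(-109)) - 1*(-129837) = (11 + 109) + 129837 = 120 + 129837 = 129957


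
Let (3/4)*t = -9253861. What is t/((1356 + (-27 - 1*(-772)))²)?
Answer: -37015444/13242603 ≈ -2.7952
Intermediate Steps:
t = -37015444/3 (t = (4/3)*(-9253861) = -37015444/3 ≈ -1.2338e+7)
t/((1356 + (-27 - 1*(-772)))²) = -37015444/(3*(1356 + (-27 - 1*(-772)))²) = -37015444/(3*(1356 + (-27 + 772))²) = -37015444/(3*(1356 + 745)²) = -37015444/(3*(2101²)) = -37015444/3/4414201 = -37015444/3*1/4414201 = -37015444/13242603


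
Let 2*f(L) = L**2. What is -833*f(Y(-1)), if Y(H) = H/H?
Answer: -833/2 ≈ -416.50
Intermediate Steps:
Y(H) = 1
f(L) = L**2/2
-833*f(Y(-1)) = -833*1**2/2 = -833/2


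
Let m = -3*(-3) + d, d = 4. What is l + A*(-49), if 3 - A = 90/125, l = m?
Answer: -2468/25 ≈ -98.720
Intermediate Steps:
m = 13 (m = -3*(-3) + 4 = 9 + 4 = 13)
l = 13
A = 57/25 (A = 3 - 90/125 = 3 - 1*18/25 = 3 - 18/25 = 57/25 ≈ 2.2800)
l + A*(-49) = 13 + (57/25)*(-49) = 13 - 2793/25 = -2468/25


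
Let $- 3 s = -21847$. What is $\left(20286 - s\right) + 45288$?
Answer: $\frac{174875}{3} \approx 58292.0$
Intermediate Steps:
$s = \frac{21847}{3}$ ($s = \left(- \frac{1}{3}\right) \left(-21847\right) = \frac{21847}{3} \approx 7282.3$)
$\left(20286 - s\right) + 45288 = \left(20286 - \frac{21847}{3}\right) + 45288 = \frac{39011}{3} + 45288 = \frac{174875}{3}$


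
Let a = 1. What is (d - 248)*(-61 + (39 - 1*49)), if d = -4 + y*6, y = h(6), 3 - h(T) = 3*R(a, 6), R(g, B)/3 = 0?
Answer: 16614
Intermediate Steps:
R(g, B) = 0 (R(g, B) = 3*0 = 0)
h(T) = 3 (h(T) = 3 - 3*0 = 3 - 1*0 = 3 + 0 = 3)
y = 3
d = 14 (d = -4 + 3*6 = -4 + 18 = 14)
(d - 248)*(-61 + (39 - 1*49)) = (14 - 248)*(-61 + (39 - 1*49)) = -234*(-61 + (39 - 49)) = -234*(-61 - 10) = -234*(-71) = 16614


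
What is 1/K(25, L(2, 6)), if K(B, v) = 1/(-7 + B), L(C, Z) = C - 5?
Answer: 18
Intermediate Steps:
L(C, Z) = -5 + C
1/K(25, L(2, 6)) = 1/(1/(-7 + 25)) = 1/(1/18) = 18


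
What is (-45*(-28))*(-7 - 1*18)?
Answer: -31500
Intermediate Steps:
(-45*(-28))*(-7 - 1*18) = 1260*(-7 - 18) = 1260*(-25) = -31500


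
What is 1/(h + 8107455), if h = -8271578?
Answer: -1/164123 ≈ -6.0930e-6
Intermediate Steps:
1/(h + 8107455) = 1/(-8271578 + 8107455) = 1/(-164123) = -1/164123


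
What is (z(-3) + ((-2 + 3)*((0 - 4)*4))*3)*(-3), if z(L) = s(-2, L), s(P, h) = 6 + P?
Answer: 132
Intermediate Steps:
z(L) = 4 (z(L) = 6 - 2 = 4)
(z(-3) + ((-2 + 3)*((0 - 4)*4))*3)*(-3) = (4 + ((-2 + 3)*((0 - 4)*4))*3)*(-3) = (4 + (1*(-4*4))*3)*(-3) = (4 + (1*(-16))*3)*(-3) = (4 - 16*3)*(-3) = (4 - 48)*(-3) = -44*(-3) = 132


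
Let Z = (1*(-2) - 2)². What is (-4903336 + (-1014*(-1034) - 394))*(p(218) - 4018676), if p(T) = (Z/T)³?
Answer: 20063905952707777368/1295029 ≈ 1.5493e+13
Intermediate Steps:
Z = 16 (Z = (-2 - 2)² = (-4)² = 16)
p(T) = 4096/T³ (p(T) = (16/T)³ = 4096/T³)
(-4903336 + (-1014*(-1034) - 394))*(p(218) - 4018676) = (-4903336 + (-1014*(-1034) - 394))*(4096/218³ - 4018676) = (-4903336 + (1048476 - 394))*(4096*(1/10360232) - 4018676) = (-4903336 + 1048082)*(512/1295029 - 4018676) = -3855254*(-5204301961092/1295029) = 20063905952707777368/1295029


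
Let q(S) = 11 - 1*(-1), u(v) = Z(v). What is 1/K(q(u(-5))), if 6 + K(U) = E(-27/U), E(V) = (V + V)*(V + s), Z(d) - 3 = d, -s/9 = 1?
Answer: 8/357 ≈ 0.022409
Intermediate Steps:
s = -9 (s = -9*1 = -9)
Z(d) = 3 + d
u(v) = 3 + v
q(S) = 12 (q(S) = 11 + 1 = 12)
E(V) = 2*V*(-9 + V) (E(V) = (V + V)*(V - 9) = (2*V)*(-9 + V) = 2*V*(-9 + V))
K(U) = -6 - 54*(-9 - 27/U)/U (K(U) = -6 + 2*(-27/U)*(-9 - 27/U) = -6 - 54*(-9 - 27/U)/U)
1/K(q(u(-5))) = 1/(-6 + 486/12 + 1458/12²) = 1/(-6 + 486*(1/12) + 1458*(1/144)) = 1/(-6 + 81/2 + 81/8) = 1/(357/8) = 8/357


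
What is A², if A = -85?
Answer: 7225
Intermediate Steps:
A² = (-85)² = 7225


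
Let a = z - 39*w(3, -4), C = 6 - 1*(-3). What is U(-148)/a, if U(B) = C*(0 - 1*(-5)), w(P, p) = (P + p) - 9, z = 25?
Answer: 9/83 ≈ 0.10843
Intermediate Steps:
C = 9 (C = 6 + 3 = 9)
w(P, p) = -9 + P + p
a = 415 (a = 25 - 39*(-9 + 3 - 4) = 25 - 39*(-10) = 25 + 390 = 415)
U(B) = 45 (U(B) = 9*(0 - 1*(-5)) = 9*(0 + 5) = 9*5 = 45)
U(-148)/a = 45/415 = 45*(1/415) = 9/83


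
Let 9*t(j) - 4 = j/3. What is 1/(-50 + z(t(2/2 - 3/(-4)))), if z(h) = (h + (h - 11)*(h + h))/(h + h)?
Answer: -108/6479 ≈ -0.016669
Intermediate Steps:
t(j) = 4/9 + j/27 (t(j) = 4/9 + (j/3)/9 = 4/9 + j/27)
z(h) = (h + 2*h*(-11 + h))/(2*h) (z(h) = (h + (-11 + h)*(2*h))/((2*h)) = (h + 2*h*(-11 + h))*(1/(2*h)) = (h + 2*h*(-11 + h))/(2*h))
1/(-50 + z(t(2/2 - 3/(-4)))) = 1/(-50 + (-21/2 + (4/9 + (2/2 - 3/(-4))/27))) = 1/(-50 + (-21/2 + (4/9 + (2*(½) - 3*(-¼))/27))) = 1/(-50 + (-21/2 + (4/9 + (1 + ¾)/27))) = 1/(-50 + (-21/2 + (4/9 + (1/27)*(7/4)))) = 1/(-50 + (-21/2 + (4/9 + 7/108))) = 1/(-50 + (-21/2 + 55/108)) = 1/(-50 - 1079/108) = 1/(-6479/108) = -108/6479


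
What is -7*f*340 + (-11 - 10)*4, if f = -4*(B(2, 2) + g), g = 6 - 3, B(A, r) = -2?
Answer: 9436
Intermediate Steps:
g = 3
f = -4 (f = -4*(-2 + 3) = -4*1 = -4)
-7*f*340 + (-11 - 10)*4 = -7*(-4)*340 + (-11 - 10)*4 = 28*340 - 21*4 = 9520 - 84 = 9436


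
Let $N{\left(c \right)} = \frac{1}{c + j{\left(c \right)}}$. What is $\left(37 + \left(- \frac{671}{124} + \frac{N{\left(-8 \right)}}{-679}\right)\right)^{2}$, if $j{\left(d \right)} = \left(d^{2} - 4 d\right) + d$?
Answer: $\frac{2829477057023241}{2835586566400} \approx 997.85$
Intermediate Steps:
$j{\left(d \right)} = d^{2} - 3 d$
$N{\left(c \right)} = \frac{1}{c + c \left(-3 + c\right)}$
$\left(37 + \left(- \frac{671}{124} + \frac{N{\left(-8 \right)}}{-679}\right)\right)^{2} = \left(37 - \left(\frac{671}{124} - \frac{\frac{1}{-8} \frac{1}{-2 - 8}}{-679}\right)\right)^{2} = \left(37 - \left(\frac{671}{124} - - \frac{1}{8 \left(-10\right)} \left(- \frac{1}{679}\right)\right)\right)^{2} = \left(37 - \left(\frac{671}{124} - \left(- \frac{1}{8}\right) \left(- \frac{1}{10}\right) \left(- \frac{1}{679}\right)\right)\right)^{2} = \left(37 + \left(- \frac{671}{124} + \frac{1}{80} \left(- \frac{1}{679}\right)\right)\right)^{2} = \left(37 - \frac{9112211}{1683920}\right)^{2} = \left(\frac{53192829}{1683920}\right)^{2} = \frac{2829477057023241}{2835586566400}$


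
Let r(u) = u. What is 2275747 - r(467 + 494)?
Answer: 2274786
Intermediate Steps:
2275747 - r(467 + 494) = 2275747 - (467 + 494) = 2275747 - 1*961 = 2275747 - 961 = 2274786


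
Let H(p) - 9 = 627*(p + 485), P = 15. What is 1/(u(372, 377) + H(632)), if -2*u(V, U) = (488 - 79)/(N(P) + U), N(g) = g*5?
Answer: 904/633132263 ≈ 1.4278e-6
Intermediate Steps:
H(p) = 304104 + 627*p (H(p) = 9 + 627*(p + 485) = 9 + 627*(485 + p) = 9 + (304095 + 627*p) = 304104 + 627*p)
N(g) = 5*g
u(V, U) = -409/(2*(75 + U)) (u(V, U) = -(488 - 79)/(2*(5*15 + U)) = -409/(2*(75 + U)))
1/(u(372, 377) + H(632)) = 1/(-409/(150 + 2*377) + (304104 + 627*632)) = 1/(-409/(150 + 754) + (304104 + 396264)) = 1/(-409/904 + 700368) = 1/(633132263/904) = 904/633132263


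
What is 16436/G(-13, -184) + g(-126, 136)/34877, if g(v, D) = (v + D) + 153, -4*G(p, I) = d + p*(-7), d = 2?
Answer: -2292938329/3243561 ≈ -706.92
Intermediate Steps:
G(p, I) = -½ + 7*p/4 (G(p, I) = -(2 + p*(-7))/4 = -(2 - 7*p)/4 = -½ + 7*p/4)
g(v, D) = 153 + D + v (g(v, D) = (D + v) + 153 = 153 + D + v)
16436/G(-13, -184) + g(-126, 136)/34877 = 16436/(-½ + (7/4)*(-13)) + (153 + 136 - 126)/34877 = 16436/(-½ - 91/4) + 163*(1/34877) = 16436/(-93/4) + 163/34877 = 16436*(-4/93) + 163/34877 = -65744/93 + 163/34877 = -2292938329/3243561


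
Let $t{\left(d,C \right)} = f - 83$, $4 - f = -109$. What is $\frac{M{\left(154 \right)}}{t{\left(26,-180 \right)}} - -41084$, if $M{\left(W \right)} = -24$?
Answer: $\frac{205416}{5} \approx 41083.0$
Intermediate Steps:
$f = 113$ ($f = 4 - -109 = 4 + 109 = 113$)
$t{\left(d,C \right)} = 30$ ($t{\left(d,C \right)} = 113 - 83 = 30$)
$\frac{M{\left(154 \right)}}{t{\left(26,-180 \right)}} - -41084 = - \frac{24}{30} - -41084 = \left(-24\right) \frac{1}{30} + 41084 = - \frac{4}{5} + 41084 = \frac{205416}{5}$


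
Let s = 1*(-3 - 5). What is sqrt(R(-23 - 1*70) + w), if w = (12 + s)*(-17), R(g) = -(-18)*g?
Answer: I*sqrt(1742) ≈ 41.737*I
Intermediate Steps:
s = -8 (s = 1*(-8) = -8)
R(g) = 18*g
w = -68 (w = (12 - 8)*(-17) = 4*(-17) = -68)
sqrt(R(-23 - 1*70) + w) = sqrt(18*(-23 - 1*70) - 68) = sqrt(18*(-23 - 70) - 68) = sqrt(18*(-93) - 68) = sqrt(-1674 - 68) = sqrt(-1742) = I*sqrt(1742)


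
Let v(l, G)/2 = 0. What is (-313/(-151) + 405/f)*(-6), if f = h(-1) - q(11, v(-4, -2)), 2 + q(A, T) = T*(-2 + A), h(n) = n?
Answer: -368808/151 ≈ -2442.4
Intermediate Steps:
v(l, G) = 0 (v(l, G) = 2*0 = 0)
q(A, T) = -2 + T*(-2 + A)
f = 1 (f = -1 - (-2 - 2*0 + 11*0) = -1 - (-2 + 0 + 0) = -1 - 1*(-2) = -1 + 2 = 1)
(-313/(-151) + 405/f)*(-6) = (-313/(-151) + 405/1)*(-6) = (-313*(-1/151) + 405*1)*(-6) = (313/151 + 405)*(-6) = (61468/151)*(-6) = -368808/151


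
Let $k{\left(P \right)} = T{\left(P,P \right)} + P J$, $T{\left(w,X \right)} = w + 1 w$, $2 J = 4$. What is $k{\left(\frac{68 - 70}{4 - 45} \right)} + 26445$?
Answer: $\frac{1084253}{41} \approx 26445.0$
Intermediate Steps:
$J = 2$ ($J = \frac{1}{2} \cdot 4 = 2$)
$T{\left(w,X \right)} = 2 w$ ($T{\left(w,X \right)} = w + w = 2 w$)
$k{\left(P \right)} = 4 P$ ($k{\left(P \right)} = 2 P + P 2 = 2 P + 2 P = 4 P$)
$k{\left(\frac{68 - 70}{4 - 45} \right)} + 26445 = 4 \frac{68 - 70}{4 - 45} + 26445 = 4 \left(- \frac{2}{-41}\right) + 26445 = 4 \left(\left(-2\right) \left(- \frac{1}{41}\right)\right) + 26445 = 4 \cdot \frac{2}{41} + 26445 = \frac{8}{41} + 26445 = \frac{1084253}{41}$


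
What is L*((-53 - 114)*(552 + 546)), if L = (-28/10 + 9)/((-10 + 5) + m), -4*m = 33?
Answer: 22737384/265 ≈ 85802.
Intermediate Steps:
m = -33/4 (m = -1/4*33 = -33/4 ≈ -8.2500)
L = -124/265 (L = (-28/10 + 9)/((-10 + 5) - 33/4) = (-28*1/10 + 9)/(-5 - 33/4) = (-14/5 + 9)/(-53/4) = (31/5)*(-4/53) = -124/265 ≈ -0.46792)
L*((-53 - 114)*(552 + 546)) = -124*(-53 - 114)*(552 + 546)/265 = -(-20708)*1098/265 = -124/265*(-183366) = 22737384/265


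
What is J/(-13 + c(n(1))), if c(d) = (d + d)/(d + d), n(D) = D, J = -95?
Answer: 95/12 ≈ 7.9167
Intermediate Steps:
c(d) = 1 (c(d) = (2*d)/((2*d)) = (2*d)*(1/(2*d)) = 1)
J/(-13 + c(n(1))) = -95/(-13 + 1) = -95/(-12) = -1/12*(-95) = 95/12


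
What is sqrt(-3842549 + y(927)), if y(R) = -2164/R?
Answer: I*sqrt(366890643961)/309 ≈ 1960.2*I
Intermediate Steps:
sqrt(-3842549 + y(927)) = sqrt(-3842549 - 2164/927) = sqrt(-3562045087/927) = I*sqrt(366890643961)/309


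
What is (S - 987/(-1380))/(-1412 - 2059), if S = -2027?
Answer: 310697/532220 ≈ 0.58378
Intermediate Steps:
(S - 987/(-1380))/(-1412 - 2059) = (-2027 - 987/(-1380))/(-1412 - 2059) = (-2027 - 987*(-1/1380))/(-3471) = (-2027 + 329/460)*(-1/3471) = -932091/460*(-1/3471) = 310697/532220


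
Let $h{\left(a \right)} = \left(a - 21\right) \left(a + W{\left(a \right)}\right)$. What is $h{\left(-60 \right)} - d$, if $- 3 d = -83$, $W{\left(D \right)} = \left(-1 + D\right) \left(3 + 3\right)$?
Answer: $\frac{103435}{3} \approx 34478.0$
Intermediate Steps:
$W{\left(D \right)} = -6 + 6 D$ ($W{\left(D \right)} = \left(-1 + D\right) 6 = -6 + 6 D$)
$h{\left(a \right)} = \left(-21 + a\right) \left(-6 + 7 a\right)$ ($h{\left(a \right)} = \left(a - 21\right) \left(a + \left(-6 + 6 a\right)\right) = \left(-21 + a\right) \left(-6 + 7 a\right)$)
$d = \frac{83}{3}$ ($d = \left(- \frac{1}{3}\right) \left(-83\right) = \frac{83}{3} \approx 27.667$)
$h{\left(-60 \right)} - d = \left(126 - -9180 + 7 \left(-60\right)^{2}\right) - \frac{83}{3} = \left(126 + 9180 + 7 \cdot 3600\right) - \frac{83}{3} = \left(126 + 9180 + 25200\right) - \frac{83}{3} = 34506 - \frac{83}{3} = \frac{103435}{3}$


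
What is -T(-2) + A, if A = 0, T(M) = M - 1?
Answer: 3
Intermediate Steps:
T(M) = -1 + M
-T(-2) + A = -(-1 - 2) + 0 = -1*(-3) + 0 = 3 + 0 = 3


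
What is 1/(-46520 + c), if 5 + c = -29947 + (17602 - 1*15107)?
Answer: -1/73977 ≈ -1.3518e-5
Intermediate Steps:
c = -27457 (c = -5 + (-29947 + (17602 - 1*15107)) = -5 + (-29947 + (17602 - 15107)) = -5 + (-29947 + 2495) = -5 - 27452 = -27457)
1/(-46520 + c) = 1/(-46520 - 27457) = 1/(-73977) = -1/73977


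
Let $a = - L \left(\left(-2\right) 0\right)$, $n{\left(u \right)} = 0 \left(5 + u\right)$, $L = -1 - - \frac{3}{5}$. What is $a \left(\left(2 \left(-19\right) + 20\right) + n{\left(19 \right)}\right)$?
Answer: $0$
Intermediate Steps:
$L = - \frac{2}{5}$ ($L = -1 - \left(-3\right) \frac{1}{5} = -1 - - \frac{3}{5} = -1 + \frac{3}{5} = - \frac{2}{5} \approx -0.4$)
$n{\left(u \right)} = 0$
$a = 0$ ($a = \left(-1\right) \left(- \frac{2}{5}\right) \left(\left(-2\right) 0\right) = \frac{2}{5} \cdot 0 = 0$)
$a \left(\left(2 \left(-19\right) + 20\right) + n{\left(19 \right)}\right) = 0 \left(\left(2 \left(-19\right) + 20\right) + 0\right) = 0 \left(\left(-38 + 20\right) + 0\right) = 0 \left(-18 + 0\right) = 0 \left(-18\right) = 0$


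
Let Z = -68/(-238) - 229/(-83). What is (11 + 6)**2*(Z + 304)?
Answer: 51555577/581 ≈ 88736.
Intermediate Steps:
Z = 1769/581 (Z = -68*(-1/238) - 229*(-1/83) = 2/7 + 229/83 = 1769/581 ≈ 3.0448)
(11 + 6)**2*(Z + 304) = (11 + 6)**2*(1769/581 + 304) = 17**2*(178393/581) = 289*(178393/581) = 51555577/581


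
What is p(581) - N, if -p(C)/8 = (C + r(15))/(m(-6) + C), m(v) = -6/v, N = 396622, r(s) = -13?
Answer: -115419274/291 ≈ -3.9663e+5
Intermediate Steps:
p(C) = -8*(-13 + C)/(1 + C) (p(C) = -8*(C - 13)/(-6/(-6) + C) = -8*(-13 + C)/(-6*(-1/6) + C) = -8*(-13 + C)/(1 + C))
p(581) - N = 8*(13 - 1*581)/(1 + 581) - 1*396622 = 8*(13 - 581)/582 - 396622 = 8*(1/582)*(-568) - 396622 = -2272/291 - 396622 = -115419274/291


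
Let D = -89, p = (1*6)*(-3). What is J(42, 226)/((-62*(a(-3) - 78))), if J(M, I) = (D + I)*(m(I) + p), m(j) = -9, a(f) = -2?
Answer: -3699/4960 ≈ -0.74577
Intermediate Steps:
p = -18 (p = 6*(-3) = -18)
J(M, I) = 2403 - 27*I (J(M, I) = (-89 + I)*(-9 - 18) = (-89 + I)*(-27) = 2403 - 27*I)
J(42, 226)/((-62*(a(-3) - 78))) = (2403 - 27*226)/((-62*(-2 - 78))) = (2403 - 6102)/((-62*(-80))) = -3699/4960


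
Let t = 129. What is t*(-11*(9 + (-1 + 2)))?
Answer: -14190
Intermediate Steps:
t*(-11*(9 + (-1 + 2))) = 129*(-11*(9 + (-1 + 2))) = 129*(-11*(9 + 1)) = 129*(-11*10) = 129*(-110) = -14190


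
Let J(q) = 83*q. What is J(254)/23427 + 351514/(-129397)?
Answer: -5506970924/3031383519 ≈ -1.8167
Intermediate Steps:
J(254)/23427 + 351514/(-129397) = (83*254)/23427 + 351514/(-129397) = 21082*(1/23427) + 351514*(-1/129397) = 21082/23427 - 351514/129397 = -5506970924/3031383519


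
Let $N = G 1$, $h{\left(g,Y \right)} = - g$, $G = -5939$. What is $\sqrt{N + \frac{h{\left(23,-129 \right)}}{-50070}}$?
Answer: $\frac{i \sqrt{14889100949490}}{50070} \approx 77.065 i$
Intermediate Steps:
$N = -5939$ ($N = \left(-5939\right) 1 = -5939$)
$\sqrt{N + \frac{h{\left(23,-129 \right)}}{-50070}} = \sqrt{-5939 + \frac{\left(-1\right) 23}{-50070}} = \sqrt{-5939 - - \frac{23}{50070}} = \sqrt{-5939 + \frac{23}{50070}} = \sqrt{- \frac{297365707}{50070}} = \frac{i \sqrt{14889100949490}}{50070}$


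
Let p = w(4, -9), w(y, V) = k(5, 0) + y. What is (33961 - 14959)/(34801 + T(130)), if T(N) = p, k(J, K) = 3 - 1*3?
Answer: 19002/34805 ≈ 0.54596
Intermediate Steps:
k(J, K) = 0 (k(J, K) = 3 - 3 = 0)
w(y, V) = y (w(y, V) = 0 + y = y)
p = 4
T(N) = 4
(33961 - 14959)/(34801 + T(130)) = (33961 - 14959)/(34801 + 4) = 19002/34805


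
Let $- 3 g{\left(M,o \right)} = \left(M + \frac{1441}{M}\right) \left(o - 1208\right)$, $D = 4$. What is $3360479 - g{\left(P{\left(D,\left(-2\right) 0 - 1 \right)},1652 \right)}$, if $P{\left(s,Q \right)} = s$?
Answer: $3414388$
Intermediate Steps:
$g{\left(M,o \right)} = - \frac{\left(-1208 + o\right) \left(M + \frac{1441}{M}\right)}{3}$ ($g{\left(M,o \right)} = - \frac{\left(M + \frac{1441}{M}\right) \left(o - 1208\right)}{3} = - \frac{\left(M + \frac{1441}{M}\right) \left(-1208 + o\right)}{3} = - \frac{\left(-1208 + o\right) \left(M + \frac{1441}{M}\right)}{3}$)
$3360479 - g{\left(P{\left(D,\left(-2\right) 0 - 1 \right)},1652 \right)} = 3360479 - \frac{1740728 - 2380532 + 4^{2} \left(1208 - 1652\right)}{3 \cdot 4} = 3360479 - \frac{1}{3} \cdot \frac{1}{4} \left(1740728 - 2380532 + 16 \left(1208 - 1652\right)\right) = 3360479 - \frac{1}{3} \cdot \frac{1}{4} \left(1740728 - 2380532 + 16 \left(-444\right)\right) = 3360479 - \frac{1}{3} \cdot \frac{1}{4} \left(1740728 - 2380532 - 7104\right) = 3360479 - \frac{1}{3} \cdot \frac{1}{4} \left(-646908\right) = 3360479 - -53909 = 3360479 + 53909 = 3414388$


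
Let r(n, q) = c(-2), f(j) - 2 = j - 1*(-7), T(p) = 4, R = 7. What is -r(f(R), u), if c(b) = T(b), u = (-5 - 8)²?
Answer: -4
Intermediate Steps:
f(j) = 9 + j (f(j) = 2 + (j - 1*(-7)) = 2 + (j + 7) = 2 + (7 + j) = 9 + j)
u = 169 (u = (-13)² = 169)
c(b) = 4
r(n, q) = 4
-r(f(R), u) = -1*4 = -4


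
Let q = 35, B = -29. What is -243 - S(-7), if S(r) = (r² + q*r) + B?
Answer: -18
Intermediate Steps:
S(r) = -29 + r² + 35*r (S(r) = (r² + 35*r) - 29 = -29 + r² + 35*r)
-243 - S(-7) = -243 - (-29 + (-7)² + 35*(-7)) = -243 - (-29 + 49 - 245) = -243 - 1*(-225) = -243 + 225 = -18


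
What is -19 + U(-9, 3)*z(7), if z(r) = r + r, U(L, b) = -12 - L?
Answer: -61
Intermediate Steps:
z(r) = 2*r
-19 + U(-9, 3)*z(7) = -19 + (-12 - 1*(-9))*(2*7) = -19 + (-12 + 9)*14 = -19 - 3*14 = -19 - 42 = -61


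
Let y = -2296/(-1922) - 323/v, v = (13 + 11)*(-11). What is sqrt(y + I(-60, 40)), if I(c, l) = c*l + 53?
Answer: I*sqrt(39258767658)/4092 ≈ 48.421*I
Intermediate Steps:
v = -264 (v = 24*(-11) = -264)
I(c, l) = 53 + c*l
y = 613475/253704 (y = -2296/(-1922) - 323/(-264) = -2296*(-1/1922) - 323*(-1/264) = 1148/961 + 323/264 = 613475/253704 ≈ 2.4181)
sqrt(y + I(-60, 40)) = sqrt(613475/253704 + (53 - 60*40)) = sqrt(613475/253704 + (53 - 2400)) = sqrt(613475/253704 - 2347) = sqrt(-594829813/253704) = I*sqrt(39258767658)/4092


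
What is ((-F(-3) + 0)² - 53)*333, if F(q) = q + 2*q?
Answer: 9324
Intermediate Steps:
F(q) = 3*q
((-F(-3) + 0)² - 53)*333 = ((-3*(-3) + 0)² - 53)*333 = ((-1*(-9) + 0)² - 53)*333 = ((9 + 0)² - 53)*333 = (9² - 53)*333 = (81 - 53)*333 = 28*333 = 9324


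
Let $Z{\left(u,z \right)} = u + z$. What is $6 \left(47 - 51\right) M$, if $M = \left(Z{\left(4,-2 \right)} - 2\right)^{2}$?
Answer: $0$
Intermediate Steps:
$M = 0$ ($M = \left(\left(4 - 2\right) - 2\right)^{2} = \left(2 - 2\right)^{2} = 0^{2} = 0$)
$6 \left(47 - 51\right) M = 6 \left(47 - 51\right) 0 = 6 \left(-4\right) 0 = \left(-24\right) 0 = 0$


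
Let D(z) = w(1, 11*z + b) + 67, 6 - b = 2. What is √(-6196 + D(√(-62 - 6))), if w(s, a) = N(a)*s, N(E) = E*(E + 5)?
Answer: √(-14321 + 286*I*√17) ≈ 4.9227 + 119.77*I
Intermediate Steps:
b = 4 (b = 6 - 1*2 = 6 - 2 = 4)
N(E) = E*(5 + E)
w(s, a) = a*s*(5 + a) (w(s, a) = (a*(5 + a))*s = a*s*(5 + a))
D(z) = 67 + (4 + 11*z)*(9 + 11*z) (D(z) = (11*z + 4)*1*(5 + (11*z + 4)) + 67 = (4 + 11*z)*1*(5 + (4 + 11*z)) + 67 = (4 + 11*z)*1*(9 + 11*z) + 67 = (4 + 11*z)*(9 + 11*z) + 67 = 67 + (4 + 11*z)*(9 + 11*z))
√(-6196 + D(√(-62 - 6))) = √(-6196 + (103 + 121*(√(-62 - 6))² + 143*√(-62 - 6))) = √(-6196 + (103 + 121*(√(-68))² + 143*√(-68))) = √(-6196 + (103 + 121*(2*I*√17)² + 143*(2*I*√17))) = √(-6196 + (103 + 121*(-68) + 286*I*√17)) = √(-6196 + (103 - 8228 + 286*I*√17)) = √(-6196 + (-8125 + 286*I*√17)) = √(-14321 + 286*I*√17)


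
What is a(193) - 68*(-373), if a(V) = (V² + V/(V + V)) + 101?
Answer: 125429/2 ≈ 62715.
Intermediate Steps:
a(V) = 203/2 + V² (a(V) = (V² + V/((2*V))) + 101 = (V² + (1/(2*V))*V) + 101 = (V² + ½) + 101 = (½ + V²) + 101 = 203/2 + V²)
a(193) - 68*(-373) = (203/2 + 193²) - 68*(-373) = (203/2 + 37249) + 25364 = 74701/2 + 25364 = 125429/2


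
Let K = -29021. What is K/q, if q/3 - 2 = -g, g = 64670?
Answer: 29021/194004 ≈ 0.14959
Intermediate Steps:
q = -194004 (q = 6 + 3*(-1*64670) = 6 + 3*(-64670) = 6 - 194010 = -194004)
K/q = -29021/(-194004) = -29021*(-1/194004) = 29021/194004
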